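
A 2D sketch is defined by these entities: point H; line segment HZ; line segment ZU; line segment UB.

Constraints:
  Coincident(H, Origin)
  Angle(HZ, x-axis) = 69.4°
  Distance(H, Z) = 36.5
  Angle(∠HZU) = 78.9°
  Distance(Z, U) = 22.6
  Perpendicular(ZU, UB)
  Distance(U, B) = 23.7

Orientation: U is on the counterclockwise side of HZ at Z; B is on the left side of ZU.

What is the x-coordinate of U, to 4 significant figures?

-9.448

H is at the origin; HZ runs at 69.4° with length 36.5, so Z = 36.5·(cos 69.4°, sin 69.4°) = (12.84, 34.17). ∠HZU = 78.9°, so ZU runs at 69.4° + (180° − 78.9°) = 170.5° from the x-axis; with |ZU| = 22.6, U = Z + 22.6·(cos 170.5°, sin 170.5°) = (-9.448, 37.90). So U.x = -9.448.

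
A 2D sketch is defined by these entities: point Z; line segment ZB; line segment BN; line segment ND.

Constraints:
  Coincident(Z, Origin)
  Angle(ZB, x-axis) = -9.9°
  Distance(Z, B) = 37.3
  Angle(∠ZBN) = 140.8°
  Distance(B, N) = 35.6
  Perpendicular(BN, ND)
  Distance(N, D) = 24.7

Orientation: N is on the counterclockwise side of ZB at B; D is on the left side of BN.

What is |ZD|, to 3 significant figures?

64.5

Z is at the origin; ZB runs at -9.9° with length 37.3, so B = 37.3·(cos -9.9°, sin -9.9°) = (36.7, -6.41). ∠ZBN = 140.8°, so BN runs at -9.9° + (180° − 140.8°) = 29.3° from the x-axis; with |BN| = 35.6, N = B + 35.6·(cos 29.3°, sin 29.3°) = (67.8, 11.0). BN is perpendicular to ND; with |ND| = 24.7 on the left of BN, D = N + 24.7·(-0.489, 0.872) = (55.7, 32.5). Then |ZD| = |D − Z| = 64.5.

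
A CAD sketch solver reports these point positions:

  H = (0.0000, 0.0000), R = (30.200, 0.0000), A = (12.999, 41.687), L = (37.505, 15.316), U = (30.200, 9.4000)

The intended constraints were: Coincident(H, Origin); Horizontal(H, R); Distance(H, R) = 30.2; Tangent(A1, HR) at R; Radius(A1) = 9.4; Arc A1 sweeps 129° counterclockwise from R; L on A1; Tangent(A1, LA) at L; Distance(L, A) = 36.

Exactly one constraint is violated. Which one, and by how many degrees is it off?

Tangent(A1, LA) at L — off by 3.90°.

H = (0.00, 0.00) ✓; H.y = 0.00, R.y = 0.00 ✓; |HR| = 30.20 ✓; ∠(UR, RH) = 90.00° ✓; |UR| = 9.400 ✓; bearing(U→L) − bearing(U→R) = 129.0° ✓; |UL| = 9.400 ✓; ∠(UL, LA) = 86.10° ✗; |LA| = 36.00 ✓.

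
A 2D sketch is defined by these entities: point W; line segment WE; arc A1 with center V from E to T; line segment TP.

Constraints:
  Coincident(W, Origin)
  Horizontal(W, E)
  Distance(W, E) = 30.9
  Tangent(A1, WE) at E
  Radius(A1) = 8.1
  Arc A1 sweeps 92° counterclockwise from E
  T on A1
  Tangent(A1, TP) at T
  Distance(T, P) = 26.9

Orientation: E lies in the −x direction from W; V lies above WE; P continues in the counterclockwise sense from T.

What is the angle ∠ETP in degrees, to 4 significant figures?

134.0°

On A1, E sits at bearing -90° from V; a 92° counterclockwise sweep puts T at bearing 2°, so T = V + 8.1·(cos 2°, sin 2°) = (-22.80, 8.383). The tangent condition forces VT to be normal to TP, so TP runs along (−sin 2°, cos 2°); with |TP| = 26.9, P = (-23.74, 35.27). Then cos ∠ETP = TE·TP / (|TE||TP|), giving 134.0°.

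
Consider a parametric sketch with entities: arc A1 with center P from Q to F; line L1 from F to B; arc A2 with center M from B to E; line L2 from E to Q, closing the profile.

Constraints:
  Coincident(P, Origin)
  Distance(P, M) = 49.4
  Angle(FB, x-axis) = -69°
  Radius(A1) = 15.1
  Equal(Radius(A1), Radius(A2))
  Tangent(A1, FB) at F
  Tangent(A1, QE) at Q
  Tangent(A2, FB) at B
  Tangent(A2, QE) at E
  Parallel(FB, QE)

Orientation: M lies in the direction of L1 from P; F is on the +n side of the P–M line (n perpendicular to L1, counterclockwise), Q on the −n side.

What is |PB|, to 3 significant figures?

51.7

Tangency of A1 to both parallel lines with radius 15.1 puts F and Q at P ± 15.1·n: F = (14.1, 5.41), Q = (-14.1, -5.41). Equal radii place B and E the same way about M: B = M + 15.1·n = (31.8, -40.7), E = M − 15.1·n = (3.61, -51.5). Then |PB| = |B − P| = 51.7.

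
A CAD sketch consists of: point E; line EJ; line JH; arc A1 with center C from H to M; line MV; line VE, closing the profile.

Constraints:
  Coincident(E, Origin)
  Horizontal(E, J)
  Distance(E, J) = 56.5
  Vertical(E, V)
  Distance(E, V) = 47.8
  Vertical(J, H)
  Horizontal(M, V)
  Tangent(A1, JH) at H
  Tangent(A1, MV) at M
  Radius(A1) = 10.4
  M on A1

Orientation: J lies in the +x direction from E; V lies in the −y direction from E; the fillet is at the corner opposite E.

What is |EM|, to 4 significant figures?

66.41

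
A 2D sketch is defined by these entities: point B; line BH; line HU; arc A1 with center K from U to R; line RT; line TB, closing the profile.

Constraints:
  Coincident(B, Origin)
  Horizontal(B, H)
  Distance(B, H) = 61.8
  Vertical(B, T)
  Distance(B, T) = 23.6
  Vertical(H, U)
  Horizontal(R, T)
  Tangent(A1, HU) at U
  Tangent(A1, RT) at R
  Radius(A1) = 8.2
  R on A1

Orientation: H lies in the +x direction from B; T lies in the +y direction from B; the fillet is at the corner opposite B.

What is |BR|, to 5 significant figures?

58.566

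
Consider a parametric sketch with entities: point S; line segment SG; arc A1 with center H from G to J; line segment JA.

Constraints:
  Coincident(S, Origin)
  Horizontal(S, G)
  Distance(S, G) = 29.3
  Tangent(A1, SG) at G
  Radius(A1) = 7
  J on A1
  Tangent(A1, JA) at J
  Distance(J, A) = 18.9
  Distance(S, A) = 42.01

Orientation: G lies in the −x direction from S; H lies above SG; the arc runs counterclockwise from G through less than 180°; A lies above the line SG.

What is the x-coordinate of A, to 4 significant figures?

-32.23

S is at the origin; SG is horizontal with |SG| = 29.3 and G on the −x side, so G = (-29.30, 0.000). Since A1 is tangent to SG there, HG ⟂ SG, so H = G + (0, 7) = (-29.30, 7.000). Since HJ ⟂ JA (tangency), |HA| = √(7.0² + 18.9²) = 20.15 regardless of where J sits on A1. So A lies on both circle(S, 42.01) and circle(H, 20.15); the above-SG intersection is A = (-32.23, 26.94). J is the foot of the tangent from A: J = (-23.16, 10.36).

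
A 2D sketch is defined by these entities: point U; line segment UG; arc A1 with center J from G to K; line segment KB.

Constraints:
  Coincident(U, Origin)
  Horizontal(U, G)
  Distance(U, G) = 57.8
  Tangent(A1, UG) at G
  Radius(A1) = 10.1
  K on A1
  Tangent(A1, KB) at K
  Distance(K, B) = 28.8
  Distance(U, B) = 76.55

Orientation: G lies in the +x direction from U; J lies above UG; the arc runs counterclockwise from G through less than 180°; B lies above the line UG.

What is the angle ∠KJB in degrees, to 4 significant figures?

70.67°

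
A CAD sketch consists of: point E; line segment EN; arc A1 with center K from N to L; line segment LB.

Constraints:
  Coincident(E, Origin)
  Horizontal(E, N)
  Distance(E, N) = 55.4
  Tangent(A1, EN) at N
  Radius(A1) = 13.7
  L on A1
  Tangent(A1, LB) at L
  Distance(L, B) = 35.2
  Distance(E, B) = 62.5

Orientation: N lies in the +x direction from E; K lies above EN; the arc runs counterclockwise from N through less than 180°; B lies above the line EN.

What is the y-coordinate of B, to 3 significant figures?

48.1

Checks: |KL| = 13.70 ✓; ∠(KL, LB) = 90.00° ✓; |LB| = 35.20 ✓; |EB| = 62.50 ✓.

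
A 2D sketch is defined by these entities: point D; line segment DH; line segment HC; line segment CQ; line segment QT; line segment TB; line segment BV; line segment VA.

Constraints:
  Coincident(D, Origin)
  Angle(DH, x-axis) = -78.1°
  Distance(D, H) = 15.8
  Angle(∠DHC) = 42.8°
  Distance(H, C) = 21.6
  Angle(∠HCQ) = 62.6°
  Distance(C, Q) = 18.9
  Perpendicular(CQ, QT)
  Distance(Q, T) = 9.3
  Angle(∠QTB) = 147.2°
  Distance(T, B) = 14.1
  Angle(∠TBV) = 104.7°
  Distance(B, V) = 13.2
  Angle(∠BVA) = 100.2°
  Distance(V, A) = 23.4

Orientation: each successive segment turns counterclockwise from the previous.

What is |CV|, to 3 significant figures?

17.1

∠QTB = 147.2° gives TB at -60.7° from the x-axis; with |TB| = 14.1, B = (1.82, -17.4). ∠TBV = 104.7° gives BV at 14.6° from the x-axis; with |BV| = 13.2, V = (14.6, -14.0). Then |CV| = |V − C| = 17.1.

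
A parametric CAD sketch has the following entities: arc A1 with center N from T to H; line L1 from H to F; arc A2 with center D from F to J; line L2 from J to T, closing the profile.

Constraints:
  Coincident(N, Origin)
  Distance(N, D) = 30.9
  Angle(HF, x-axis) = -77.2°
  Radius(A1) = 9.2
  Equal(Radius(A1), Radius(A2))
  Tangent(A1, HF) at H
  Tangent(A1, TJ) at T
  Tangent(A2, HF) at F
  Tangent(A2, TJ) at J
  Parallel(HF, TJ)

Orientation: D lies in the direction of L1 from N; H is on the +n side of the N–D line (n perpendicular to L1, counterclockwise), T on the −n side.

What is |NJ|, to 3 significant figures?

32.2

The slot axis is L1's direction at -77.2°, so u = (cos -77.2°, sin -77.2°) = (0.222, -0.975) and n = (−sin -77.2°, cos -77.2°) = (0.975, 0.222). N is at the origin and D lies 30.9 along u from N, so D = 30.9·u = (6.85, -30.1). Tangency of A1 to both parallel lines with radius 9.2 puts H and T at N ± 9.2·n: H = (8.97, 2.04), T = (-8.97, -2.04). Equal radii place F and J the same way about D: F = D + 9.2·n = (15.8, -28.1), J = D − 9.2·n = (-2.13, -32.2). Then |NJ| = |J − N| = 32.2.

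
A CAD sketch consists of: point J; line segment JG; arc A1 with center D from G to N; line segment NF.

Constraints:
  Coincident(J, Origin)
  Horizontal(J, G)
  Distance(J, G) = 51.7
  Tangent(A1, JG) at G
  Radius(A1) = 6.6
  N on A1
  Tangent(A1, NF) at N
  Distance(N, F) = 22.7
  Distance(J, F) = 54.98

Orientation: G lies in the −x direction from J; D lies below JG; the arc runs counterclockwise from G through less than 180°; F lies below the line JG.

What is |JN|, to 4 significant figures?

58.29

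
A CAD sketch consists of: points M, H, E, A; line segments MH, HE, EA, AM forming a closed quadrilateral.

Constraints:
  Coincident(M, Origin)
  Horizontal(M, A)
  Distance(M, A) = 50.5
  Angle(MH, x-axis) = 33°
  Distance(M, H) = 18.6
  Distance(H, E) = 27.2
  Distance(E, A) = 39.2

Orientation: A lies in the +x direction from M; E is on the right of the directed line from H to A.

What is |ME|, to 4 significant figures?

22.86

M is at the origin; MA is horizontal with |MA| = 50.5 and A in +x, so A = (50.5, 0). MH runs at 33.0° with |MH| = 18.6, so H = (15.60, 10.13). E is determined by |HE| = 27.2 and |EA| = 39.2 together: it lies at the intersection of circle(H, 27.2) and circle(A, 39.2). With |HA| = 36.34, the foot of the radical line on HA is 7.208 from H and the perpendicular offset is √(27.2² − 7.208²) = 26.23. Taking the right-of-HA solution: E = (15.21, -17.07).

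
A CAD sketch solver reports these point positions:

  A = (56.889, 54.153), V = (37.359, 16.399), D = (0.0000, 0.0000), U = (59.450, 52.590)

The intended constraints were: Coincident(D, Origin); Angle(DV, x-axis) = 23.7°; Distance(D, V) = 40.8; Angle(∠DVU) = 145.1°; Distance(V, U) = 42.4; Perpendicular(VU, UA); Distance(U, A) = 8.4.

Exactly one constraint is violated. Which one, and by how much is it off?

Distance(U, A) = 8.4 — off by 5.40.

D = (0.00, 0.00) ✓; DV at 23.70° ✓; |DV| = 40.80 ✓; ∠DVU = 145.1° ✓; |VU| = 42.40 ✓; ∠(VU, UA) = 90.00° ✓; |UA| = 3.000 ✗.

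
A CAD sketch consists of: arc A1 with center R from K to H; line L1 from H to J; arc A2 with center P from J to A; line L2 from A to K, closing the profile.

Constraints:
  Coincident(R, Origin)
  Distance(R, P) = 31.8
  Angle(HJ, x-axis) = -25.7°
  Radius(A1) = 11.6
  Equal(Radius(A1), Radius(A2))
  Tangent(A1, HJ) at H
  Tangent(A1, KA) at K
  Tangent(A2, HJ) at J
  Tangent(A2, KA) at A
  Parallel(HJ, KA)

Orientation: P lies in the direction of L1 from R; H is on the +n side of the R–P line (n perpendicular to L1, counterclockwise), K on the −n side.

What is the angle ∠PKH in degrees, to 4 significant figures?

69.96°

The slot axis is L1's direction at -25.7°, so u = (cos -25.7°, sin -25.7°) = (0.9011, -0.4337) and n = (−sin -25.7°, cos -25.7°) = (0.4337, 0.9011). R is at the origin and P lies 31.8 along u from R, so P = 31.8·u = (28.65, -13.79). Tangency of A1 to both parallel lines with radius 11.6 puts H and K at R ± 11.6·n: H = (5.030, 10.45), K = (-5.030, -10.45). Then cos ∠PKH = KP·KH / (|KP||KH|), giving 69.96°.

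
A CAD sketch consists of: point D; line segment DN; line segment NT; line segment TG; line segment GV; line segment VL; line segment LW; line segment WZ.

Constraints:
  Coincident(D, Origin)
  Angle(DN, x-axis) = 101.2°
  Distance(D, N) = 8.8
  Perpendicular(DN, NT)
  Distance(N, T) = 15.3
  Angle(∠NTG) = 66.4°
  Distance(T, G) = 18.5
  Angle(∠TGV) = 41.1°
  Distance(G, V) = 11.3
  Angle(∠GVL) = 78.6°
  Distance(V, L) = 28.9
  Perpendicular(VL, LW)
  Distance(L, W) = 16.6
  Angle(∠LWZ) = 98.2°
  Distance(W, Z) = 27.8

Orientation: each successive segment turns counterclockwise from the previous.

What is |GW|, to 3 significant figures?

27.2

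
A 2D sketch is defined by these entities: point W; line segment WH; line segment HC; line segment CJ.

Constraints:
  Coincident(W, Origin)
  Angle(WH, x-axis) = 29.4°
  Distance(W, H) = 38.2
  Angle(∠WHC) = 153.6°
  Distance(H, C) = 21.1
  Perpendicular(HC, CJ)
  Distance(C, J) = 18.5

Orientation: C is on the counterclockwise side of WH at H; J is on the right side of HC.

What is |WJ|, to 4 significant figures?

65.72

∠WHC = 153.6°, so HC runs at 29.4° + (180° − 153.6°) = 55.80° from the x-axis; with |HC| = 21.1, C = H + 21.1·(cos 55.80°, sin 55.80°) = (45.14, 36.20). HC ⟂ CJ; with |CJ| = 18.5 on the right of HC, J = C + 18.5·(0.8271, -0.5621) = (60.44, 25.81). Then |WJ| = |J − W| = 65.72.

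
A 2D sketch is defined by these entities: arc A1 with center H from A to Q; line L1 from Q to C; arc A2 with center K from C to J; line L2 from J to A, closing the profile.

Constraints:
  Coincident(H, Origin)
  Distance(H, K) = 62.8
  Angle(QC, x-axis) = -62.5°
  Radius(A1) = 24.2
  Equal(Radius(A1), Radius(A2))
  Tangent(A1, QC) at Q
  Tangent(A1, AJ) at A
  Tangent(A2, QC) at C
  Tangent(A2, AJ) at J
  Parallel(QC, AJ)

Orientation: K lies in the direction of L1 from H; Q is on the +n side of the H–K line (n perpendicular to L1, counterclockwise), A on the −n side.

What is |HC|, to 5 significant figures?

67.301

The slot axis is L1's direction at -62.5°, so u = (cos -62.5°, sin -62.5°) = (0.46175, -0.88701) and n = (−sin -62.5°, cos -62.5°) = (0.88701, 0.46175). H is at the origin and K lies 62.8 along u from H, so K = 62.8·u = (28.998, -55.704). Tangency of A1 to both parallel lines with radius 24.2 puts Q and A at H ± 24.2·n: Q = (21.466, 11.174), A = (-21.466, -11.174). Equal radii place C and J the same way about K: C = K + 24.2·n = (50.463, -44.530), J = K − 24.2·n = (7.5322, -66.879). Then |HC| = |C − H| = 67.301.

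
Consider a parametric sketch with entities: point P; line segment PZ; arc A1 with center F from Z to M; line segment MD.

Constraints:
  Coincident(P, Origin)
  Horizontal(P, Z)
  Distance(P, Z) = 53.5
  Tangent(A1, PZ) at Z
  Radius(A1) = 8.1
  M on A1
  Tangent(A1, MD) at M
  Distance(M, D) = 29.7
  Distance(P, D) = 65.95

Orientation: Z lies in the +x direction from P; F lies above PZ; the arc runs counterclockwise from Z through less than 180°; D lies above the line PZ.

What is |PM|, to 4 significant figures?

62.16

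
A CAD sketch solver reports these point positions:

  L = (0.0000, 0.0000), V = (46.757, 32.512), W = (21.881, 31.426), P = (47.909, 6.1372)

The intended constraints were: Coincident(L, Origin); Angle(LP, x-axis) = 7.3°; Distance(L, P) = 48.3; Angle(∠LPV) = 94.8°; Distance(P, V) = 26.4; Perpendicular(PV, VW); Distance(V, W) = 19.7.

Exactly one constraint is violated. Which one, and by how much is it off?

Distance(V, W) = 19.7 — off by 5.20.

L = (0.00, 0.00) ✓; LP at 7.300° ✓; |LP| = 48.30 ✓; ∠LPV = 94.80° ✓; |PV| = 26.40 ✓; ∠(PV, VW) = 90.00° ✓; |VW| = 24.90 ✗.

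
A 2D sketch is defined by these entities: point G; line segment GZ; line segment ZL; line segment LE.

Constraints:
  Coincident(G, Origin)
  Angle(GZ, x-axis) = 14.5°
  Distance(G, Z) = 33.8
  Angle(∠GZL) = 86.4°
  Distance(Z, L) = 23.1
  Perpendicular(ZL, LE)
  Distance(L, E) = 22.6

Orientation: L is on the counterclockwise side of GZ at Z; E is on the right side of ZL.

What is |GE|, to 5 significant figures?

60.112

G is at the origin; GZ runs at 14.5° with length 33.8, so Z = 33.8·(cos 14.5°, sin 14.5°) = (32.723, 8.4628). ∠GZL = 86.4°, so ZL runs at 14.5° + (180° − 86.4°) = 108.10° from the x-axis; with |ZL| = 23.1, L = Z + 23.1·(cos 108.10°, sin 108.10°) = (25.547, 30.420). ZL ⟂ LE; with |LE| = 22.6 on the right of ZL, E = L + 22.6·(0.95052, 0.31068) = (47.028, 37.441). Then |GE| = |E − G| = 60.112.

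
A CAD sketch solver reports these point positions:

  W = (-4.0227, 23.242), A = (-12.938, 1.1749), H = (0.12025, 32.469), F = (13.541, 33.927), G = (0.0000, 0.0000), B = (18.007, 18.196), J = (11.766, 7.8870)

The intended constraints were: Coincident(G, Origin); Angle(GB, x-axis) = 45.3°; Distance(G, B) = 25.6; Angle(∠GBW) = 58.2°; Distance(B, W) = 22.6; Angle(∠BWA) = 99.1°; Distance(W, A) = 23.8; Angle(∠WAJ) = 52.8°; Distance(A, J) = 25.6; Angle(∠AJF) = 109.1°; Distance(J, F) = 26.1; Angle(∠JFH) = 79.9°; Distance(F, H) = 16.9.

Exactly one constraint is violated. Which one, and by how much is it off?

Distance(F, H) = 16.9 — off by 3.40.

G = (0.00, 0.00) ✓; GB at 45.30° ✓; |GB| = 25.60 ✓; ∠GBW = 58.20° ✓; |BW| = 22.60 ✓; ∠BWA = 99.10° ✓; |WA| = 23.80 ✓; ∠WAJ = 52.80° ✓; |AJ| = 25.60 ✓; ∠AJF = 109.1° ✓; |JF| = 26.10 ✓; ∠JFH = 79.90° ✓; |FH| = 13.50 ✗.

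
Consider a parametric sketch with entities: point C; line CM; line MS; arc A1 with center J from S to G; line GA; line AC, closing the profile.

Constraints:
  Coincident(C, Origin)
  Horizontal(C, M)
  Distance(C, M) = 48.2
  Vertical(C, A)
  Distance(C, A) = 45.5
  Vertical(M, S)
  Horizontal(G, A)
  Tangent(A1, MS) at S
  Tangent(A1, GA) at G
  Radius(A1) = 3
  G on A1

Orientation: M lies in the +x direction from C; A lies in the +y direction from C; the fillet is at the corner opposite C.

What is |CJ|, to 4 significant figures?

62.04

C is at the origin; C and M share the same y with |CM| = 48.2 and M on the +x side, so M = (48.20, 0.000). CA is vertical with |CA| = 45.5 and A on the +y side, so A = (0.000, 45.50). The virtual corner opposite C is at (48.20, 45.50). Since A1 is tangent to MS there, JS ⟂ MS and A1 meets GA tangentially, so JG is at right angles to GA, with radius 3.0, so the center J sits 3.0 in from both sides at J = (45.20, 42.50). Then |CJ| = |J − C| = 62.04.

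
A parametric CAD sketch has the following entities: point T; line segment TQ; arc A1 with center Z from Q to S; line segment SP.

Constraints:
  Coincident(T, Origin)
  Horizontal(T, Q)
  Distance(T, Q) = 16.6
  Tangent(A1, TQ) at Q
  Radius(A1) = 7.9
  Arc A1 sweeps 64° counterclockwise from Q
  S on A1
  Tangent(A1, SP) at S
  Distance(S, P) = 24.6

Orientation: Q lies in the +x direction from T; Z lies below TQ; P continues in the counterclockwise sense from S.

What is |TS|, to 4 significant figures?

10.48

A1 meets TQ tangentially, so ZQ is at right angles to TQ, so Z = Q + (0, -7.9) = (16.60, -7.900). On A1, Q sits at bearing 90° from Z; a 64° counterclockwise sweep puts S at bearing 154°, so S = Z + 7.9·(cos 154°, sin 154°) = (9.500, -4.437). Then |TS| = |S − T| = 10.48.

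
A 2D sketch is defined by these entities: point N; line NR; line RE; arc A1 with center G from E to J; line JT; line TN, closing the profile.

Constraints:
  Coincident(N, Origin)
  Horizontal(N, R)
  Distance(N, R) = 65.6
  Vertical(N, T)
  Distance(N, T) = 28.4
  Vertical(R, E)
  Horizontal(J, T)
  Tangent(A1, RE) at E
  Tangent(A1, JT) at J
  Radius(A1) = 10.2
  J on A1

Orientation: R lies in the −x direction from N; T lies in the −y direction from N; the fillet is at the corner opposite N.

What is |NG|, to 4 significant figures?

58.31

NT is vertical with |NT| = 28.4 and T on the −y side, so T = (0.000, -28.40). The virtual corner opposite N is at (-65.60, -28.40). Tangency of A1 to RE means the radius GE is perpendicular to RE and the tangent condition forces GJ to be normal to JT, with radius 10.2, so the center G sits 10.2 in from both sides at G = (-55.40, -18.20). Then |NG| = |G − N| = 58.31.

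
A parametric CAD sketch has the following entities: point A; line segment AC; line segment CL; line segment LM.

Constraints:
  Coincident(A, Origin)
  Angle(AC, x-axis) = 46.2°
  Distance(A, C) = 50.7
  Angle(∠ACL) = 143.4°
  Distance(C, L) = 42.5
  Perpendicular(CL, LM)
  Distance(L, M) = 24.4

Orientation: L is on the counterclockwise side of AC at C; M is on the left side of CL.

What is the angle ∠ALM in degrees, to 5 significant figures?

70.033°

∠ACL = 143.4°, so CL runs at 46.2° + (180° − 143.4°) = 82.800° from the x-axis; with |CL| = 42.5, L = C + 42.5·(cos 82.800°, sin 82.800°) = (40.418, 78.758). CL ⟂ LM; with |LM| = 24.4 on the left of CL, M = L + 24.4·(-0.99211, 0.12533) = (16.211, 81.816). Then cos ∠ALM = LA·LM / (|LA||LM|), giving 70.033°.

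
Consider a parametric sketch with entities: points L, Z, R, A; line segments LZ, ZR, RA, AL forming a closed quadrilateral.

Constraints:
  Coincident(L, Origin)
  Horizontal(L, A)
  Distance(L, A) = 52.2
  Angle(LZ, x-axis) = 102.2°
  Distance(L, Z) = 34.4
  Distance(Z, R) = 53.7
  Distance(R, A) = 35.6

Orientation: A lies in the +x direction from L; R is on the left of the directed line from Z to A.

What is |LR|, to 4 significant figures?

58.20

L is at the origin; LA is horizontal with |LA| = 52.2 and A in +x, so A = (52.2, 0). LZ runs at 102.2° with |LZ| = 34.4, so Z = (-7.270, 33.62). R is determined by |ZR| = 53.7 and |RA| = 35.6 together: it lies at the intersection of circle(Z, 53.7) and circle(A, 35.6). With |ZA| = 68.32, the foot of the radical line on ZA is 45.99 from Z and the perpendicular offset is √(53.7² − 45.99²) = 27.73. Taking the left-of-ZA solution: R = (46.41, 35.13).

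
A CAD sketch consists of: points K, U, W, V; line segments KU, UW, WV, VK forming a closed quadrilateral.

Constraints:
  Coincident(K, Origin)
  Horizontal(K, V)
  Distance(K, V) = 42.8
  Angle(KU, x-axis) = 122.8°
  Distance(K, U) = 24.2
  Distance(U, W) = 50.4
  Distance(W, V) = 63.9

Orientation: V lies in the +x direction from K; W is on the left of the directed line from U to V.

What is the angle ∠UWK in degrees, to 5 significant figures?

21.745°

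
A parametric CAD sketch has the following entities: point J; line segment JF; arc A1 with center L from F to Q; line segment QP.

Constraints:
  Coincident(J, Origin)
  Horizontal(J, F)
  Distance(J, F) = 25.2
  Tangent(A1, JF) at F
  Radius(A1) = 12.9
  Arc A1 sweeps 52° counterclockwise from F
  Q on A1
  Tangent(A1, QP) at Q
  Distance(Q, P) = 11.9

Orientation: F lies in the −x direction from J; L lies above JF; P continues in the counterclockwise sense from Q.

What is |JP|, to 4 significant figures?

16.28

J is at the origin; JF is horizontal with |JF| = 25.2 and F on the −x side, so F = (-25.20, 0.000). The tangent condition forces LF to be normal to JF, so L = F + (0, 12.9) = (-25.20, 12.90). On A1, F sits at bearing -90° from L; a 52° counterclockwise sweep puts Q at bearing -38°, so Q = L + 12.9·(cos -38°, sin -38°) = (-15.03, 4.958). Since A1 is tangent to QP there, LQ ⟂ QP, so QP runs along (−sin -38°, cos -38°); with |QP| = 11.9, P = (-7.708, 14.34). Then |JP| = |P − J| = 16.28.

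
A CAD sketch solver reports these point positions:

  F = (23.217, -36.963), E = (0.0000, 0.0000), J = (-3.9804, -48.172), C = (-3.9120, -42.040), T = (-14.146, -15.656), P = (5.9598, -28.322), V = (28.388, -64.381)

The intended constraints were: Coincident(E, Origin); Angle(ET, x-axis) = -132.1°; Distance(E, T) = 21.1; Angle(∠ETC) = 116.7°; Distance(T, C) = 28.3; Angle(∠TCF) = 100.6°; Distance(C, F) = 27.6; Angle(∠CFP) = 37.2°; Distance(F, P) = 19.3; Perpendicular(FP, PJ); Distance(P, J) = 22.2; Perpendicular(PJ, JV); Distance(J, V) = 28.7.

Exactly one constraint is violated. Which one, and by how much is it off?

Distance(J, V) = 28.7 — off by 7.50.

E = (0.00, 0.00) ✓; ET at -132.1° ✓; |ET| = 21.10 ✓; ∠ETC = 116.7° ✓; |TC| = 28.30 ✓; ∠TCF = 100.6° ✓; |CF| = 27.60 ✓; ∠CFP = 37.20° ✓; |FP| = 19.30 ✓; ∠(FP, PJ) = 90.00° ✓; |PJ| = 22.20 ✓; ∠(PJ, JV) = 90.00° ✓; |JV| = 36.20 ✗.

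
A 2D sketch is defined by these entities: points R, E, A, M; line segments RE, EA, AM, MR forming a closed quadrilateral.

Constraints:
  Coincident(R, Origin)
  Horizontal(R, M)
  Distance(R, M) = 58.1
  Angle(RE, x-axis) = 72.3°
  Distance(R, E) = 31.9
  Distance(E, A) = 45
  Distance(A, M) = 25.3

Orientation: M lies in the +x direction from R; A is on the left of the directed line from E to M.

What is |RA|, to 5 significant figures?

59.860

Checks: RE at 72.30° ✓; |EA| = 45.00 ✓; |AM| = 25.30 ✓.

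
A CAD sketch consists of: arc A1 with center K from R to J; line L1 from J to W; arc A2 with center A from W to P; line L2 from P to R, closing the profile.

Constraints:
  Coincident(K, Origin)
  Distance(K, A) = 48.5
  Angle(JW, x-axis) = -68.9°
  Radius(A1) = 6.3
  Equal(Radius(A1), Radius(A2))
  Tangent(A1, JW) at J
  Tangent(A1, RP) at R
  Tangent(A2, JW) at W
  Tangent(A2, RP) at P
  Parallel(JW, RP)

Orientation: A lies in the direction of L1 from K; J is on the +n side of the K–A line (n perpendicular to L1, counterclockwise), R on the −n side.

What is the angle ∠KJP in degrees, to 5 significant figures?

75.437°

The slot axis is L1's direction at -68.9°, so u = (cos -68.9°, sin -68.9°) = (0.36000, -0.93295) and n = (−sin -68.9°, cos -68.9°) = (0.93295, 0.36000). K is at the origin and A lies 48.5 along u from K, so A = 48.5·u = (17.460, -45.248). Tangency of A1 to both parallel lines with radius 6.3 puts J and R at K ± 6.3·n: J = (5.8776, 2.2680), R = (-5.8776, -2.2680). Equal radii place W and P the same way about A: W = A + 6.3·n = (23.337, -42.980), P = A − 6.3·n = (11.582, -47.516). Then cos ∠KJP = JK·JP / (|JK||JP|), giving 75.437°.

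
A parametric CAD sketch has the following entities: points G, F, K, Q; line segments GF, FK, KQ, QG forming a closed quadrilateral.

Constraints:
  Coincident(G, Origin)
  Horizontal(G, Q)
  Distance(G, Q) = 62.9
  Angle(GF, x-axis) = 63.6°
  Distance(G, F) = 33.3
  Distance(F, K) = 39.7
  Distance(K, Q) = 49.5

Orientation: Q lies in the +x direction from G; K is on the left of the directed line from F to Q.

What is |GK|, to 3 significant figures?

69.3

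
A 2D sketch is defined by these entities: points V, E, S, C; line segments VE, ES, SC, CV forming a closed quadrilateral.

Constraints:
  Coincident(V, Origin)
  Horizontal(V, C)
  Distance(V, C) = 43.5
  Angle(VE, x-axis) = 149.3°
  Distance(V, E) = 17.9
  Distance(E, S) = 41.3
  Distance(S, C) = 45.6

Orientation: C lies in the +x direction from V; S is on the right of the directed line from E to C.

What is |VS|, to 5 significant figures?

26.824

Checks: |ES| = 41.30 ✓; |SC| = 45.60 ✓.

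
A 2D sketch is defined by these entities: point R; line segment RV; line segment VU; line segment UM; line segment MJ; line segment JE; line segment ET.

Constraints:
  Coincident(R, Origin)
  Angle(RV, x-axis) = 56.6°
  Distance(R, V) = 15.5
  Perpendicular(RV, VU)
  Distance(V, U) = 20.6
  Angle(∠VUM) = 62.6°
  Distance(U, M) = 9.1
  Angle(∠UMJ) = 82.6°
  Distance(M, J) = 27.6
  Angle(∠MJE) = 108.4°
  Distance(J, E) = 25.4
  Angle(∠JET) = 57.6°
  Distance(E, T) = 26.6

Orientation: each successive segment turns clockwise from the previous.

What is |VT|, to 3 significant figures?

22.0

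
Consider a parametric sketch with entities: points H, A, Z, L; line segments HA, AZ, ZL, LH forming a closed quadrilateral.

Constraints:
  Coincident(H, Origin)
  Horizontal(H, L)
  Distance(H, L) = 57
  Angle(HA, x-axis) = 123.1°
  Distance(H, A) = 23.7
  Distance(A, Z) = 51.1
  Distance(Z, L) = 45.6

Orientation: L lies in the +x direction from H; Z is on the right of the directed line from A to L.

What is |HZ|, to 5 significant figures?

27.445

Checks: |AZ| = 51.10 ✓; |ZL| = 45.60 ✓.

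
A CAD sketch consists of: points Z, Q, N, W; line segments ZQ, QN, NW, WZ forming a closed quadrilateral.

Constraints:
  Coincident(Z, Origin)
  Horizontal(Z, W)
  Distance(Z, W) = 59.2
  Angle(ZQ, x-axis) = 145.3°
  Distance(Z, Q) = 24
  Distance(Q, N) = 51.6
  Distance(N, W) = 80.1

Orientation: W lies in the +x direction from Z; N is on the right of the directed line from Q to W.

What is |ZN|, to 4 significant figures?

39.09

Z is at the origin; ZW is horizontal with |ZW| = 59.2 and W in +x, so W = (59.2, 0). ZQ runs at 145.3° with |ZQ| = 24.0, so Q = (-19.73, 13.66). N is determined by |QN| = 51.6 and |NW| = 80.1 together: it lies at the intersection of circle(Q, 51.6) and circle(W, 80.1). With |QW| = 80.11, the foot of the radical line on QW is 16.62 from Q and the perpendicular offset is √(51.6² − 16.62²) = 48.85. Taking the right-of-QW solution: N = (-11.68, -37.31).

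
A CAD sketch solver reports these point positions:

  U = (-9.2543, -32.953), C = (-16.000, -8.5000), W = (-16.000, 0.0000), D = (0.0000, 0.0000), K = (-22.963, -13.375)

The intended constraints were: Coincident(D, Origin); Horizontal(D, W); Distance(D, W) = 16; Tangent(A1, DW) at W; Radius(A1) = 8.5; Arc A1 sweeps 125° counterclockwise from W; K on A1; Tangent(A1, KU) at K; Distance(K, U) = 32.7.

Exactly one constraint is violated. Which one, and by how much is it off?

Distance(K, U) = 32.7 — off by 8.80.

D = (0.00, 0.00) ✓; D.y = 0.00, W.y = 0.00 ✓; |DW| = 16.00 ✓; ∠(CW, WD) = 90.00° ✓; |CW| = 8.500 ✓; bearing(C→K) − bearing(C→W) = 125.0° ✓; |CK| = 8.500 ✓; ∠(CK, KU) = 90.00° ✓; |KU| = 23.90 ✗.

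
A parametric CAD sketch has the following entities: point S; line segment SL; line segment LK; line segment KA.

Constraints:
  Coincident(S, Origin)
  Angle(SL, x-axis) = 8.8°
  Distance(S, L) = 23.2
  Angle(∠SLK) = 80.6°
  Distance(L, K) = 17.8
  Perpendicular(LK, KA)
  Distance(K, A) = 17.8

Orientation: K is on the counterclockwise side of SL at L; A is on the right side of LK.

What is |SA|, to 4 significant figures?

43.03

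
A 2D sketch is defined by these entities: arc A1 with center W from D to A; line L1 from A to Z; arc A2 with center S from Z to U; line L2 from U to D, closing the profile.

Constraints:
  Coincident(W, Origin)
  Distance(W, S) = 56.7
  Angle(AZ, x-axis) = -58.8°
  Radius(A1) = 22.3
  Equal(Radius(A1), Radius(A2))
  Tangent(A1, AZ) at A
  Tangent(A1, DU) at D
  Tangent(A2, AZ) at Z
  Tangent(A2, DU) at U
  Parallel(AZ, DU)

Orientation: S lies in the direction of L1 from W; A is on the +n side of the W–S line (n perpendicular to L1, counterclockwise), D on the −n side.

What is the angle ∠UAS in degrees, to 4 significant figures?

16.72°

The slot axis is L1's direction at -58.8°, so u = (cos -58.8°, sin -58.8°) = (0.5180, -0.8554) and n = (−sin -58.8°, cos -58.8°) = (0.8554, 0.5180). W is at the origin and S lies 56.7 along u from W, so S = 56.7·u = (29.37, -48.50). Tangency of A1 to both parallel lines with radius 22.3 puts A and D at W ± 22.3·n: A = (19.07, 11.55), D = (-19.07, -11.55). Equal radii place Z and U the same way about S: Z = S + 22.3·n = (48.45, -36.95), U = S − 22.3·n = (10.30, -60.05). Then cos ∠UAS = AU·AS / (|AU||AS|), giving 16.72°.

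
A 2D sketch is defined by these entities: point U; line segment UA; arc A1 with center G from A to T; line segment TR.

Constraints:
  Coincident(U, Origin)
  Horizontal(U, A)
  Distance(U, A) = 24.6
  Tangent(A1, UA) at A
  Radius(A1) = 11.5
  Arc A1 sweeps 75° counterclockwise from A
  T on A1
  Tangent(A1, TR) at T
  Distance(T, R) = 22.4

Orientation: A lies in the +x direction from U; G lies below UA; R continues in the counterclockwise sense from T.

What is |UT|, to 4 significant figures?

15.96

U is at the origin; UA is horizontal with |UA| = 24.6 and A on the +x side, so A = (24.60, 0.000). Tangency of A1 to UA means the radius GA is perpendicular to UA, so G = A + (0, -11.5) = (24.60, -11.50). On A1, A sits at bearing 90° from G; a 75° counterclockwise sweep puts T at bearing 165°, so T = G + 11.5·(cos 165°, sin 165°) = (13.49, -8.524). Then |UT| = |T − U| = 15.96.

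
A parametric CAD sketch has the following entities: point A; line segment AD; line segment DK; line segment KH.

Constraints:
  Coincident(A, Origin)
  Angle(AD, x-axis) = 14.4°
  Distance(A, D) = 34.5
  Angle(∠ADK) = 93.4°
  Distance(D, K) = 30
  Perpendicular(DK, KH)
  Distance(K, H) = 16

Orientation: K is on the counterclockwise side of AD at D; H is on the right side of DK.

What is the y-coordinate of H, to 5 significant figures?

41.082

A is at the origin; AD runs at 14.4° with length 34.5, so D = 34.5·(cos 14.4°, sin 14.4°) = (33.416, 8.5798). ∠ADK = 93.4°, so DK runs at 14.4° + (180° − 93.4°) = 101.00° from the x-axis; with |DK| = 30.0, K = D + 30.0·(cos 101.00°, sin 101.00°) = (27.692, 38.029). DK is perpendicular to KH; with |KH| = 16.0 on the right of DK, H = K + 16.0·(0.98163, 0.19081) = (43.398, 41.082). So H.y = 41.082.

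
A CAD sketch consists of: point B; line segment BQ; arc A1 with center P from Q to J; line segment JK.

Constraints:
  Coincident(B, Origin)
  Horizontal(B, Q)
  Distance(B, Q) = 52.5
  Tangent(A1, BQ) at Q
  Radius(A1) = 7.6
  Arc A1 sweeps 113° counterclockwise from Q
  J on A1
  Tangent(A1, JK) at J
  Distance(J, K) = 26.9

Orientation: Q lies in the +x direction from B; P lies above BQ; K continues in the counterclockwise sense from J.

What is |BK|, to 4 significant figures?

60.40

B is at the origin; BQ is horizontal with |BQ| = 52.5 and Q on the +x side, so Q = (52.50, 0.000). A1 meets BQ tangentially, so PQ is at right angles to BQ, so P = Q + (0, 7.6) = (52.50, 7.600). On A1, Q sits at bearing -90° from P; a 113° counterclockwise sweep puts J at bearing 23°, so J = P + 7.6·(cos 23°, sin 23°) = (59.50, 10.57). A1 meets JK tangentially, so PJ is at right angles to JK, so JK runs along (−sin 23°, cos 23°); with |JK| = 26.9, K = (48.99, 35.33). Then |BK| = |K − B| = 60.40.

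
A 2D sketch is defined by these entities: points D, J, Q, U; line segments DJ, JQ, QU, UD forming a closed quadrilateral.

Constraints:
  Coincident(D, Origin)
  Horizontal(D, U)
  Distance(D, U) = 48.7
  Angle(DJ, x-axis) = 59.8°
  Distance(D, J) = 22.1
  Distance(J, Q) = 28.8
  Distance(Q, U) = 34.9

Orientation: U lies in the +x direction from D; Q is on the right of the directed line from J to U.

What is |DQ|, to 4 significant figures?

17.80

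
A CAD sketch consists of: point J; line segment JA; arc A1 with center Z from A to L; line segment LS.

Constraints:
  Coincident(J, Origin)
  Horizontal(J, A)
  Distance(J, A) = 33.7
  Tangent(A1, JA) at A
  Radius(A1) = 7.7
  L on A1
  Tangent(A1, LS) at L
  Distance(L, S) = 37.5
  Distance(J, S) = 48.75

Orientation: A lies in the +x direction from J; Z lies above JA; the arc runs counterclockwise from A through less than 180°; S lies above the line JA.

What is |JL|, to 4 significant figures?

41.97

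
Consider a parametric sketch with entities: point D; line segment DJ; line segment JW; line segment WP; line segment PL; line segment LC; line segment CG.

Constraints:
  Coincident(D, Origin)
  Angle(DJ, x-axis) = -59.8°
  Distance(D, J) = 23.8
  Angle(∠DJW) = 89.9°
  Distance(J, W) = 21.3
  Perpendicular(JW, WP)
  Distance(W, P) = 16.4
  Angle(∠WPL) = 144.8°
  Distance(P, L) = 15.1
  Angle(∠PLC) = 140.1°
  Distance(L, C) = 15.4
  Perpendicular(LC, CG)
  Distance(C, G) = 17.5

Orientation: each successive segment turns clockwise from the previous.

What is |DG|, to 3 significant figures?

10.5

D is at the origin; DJ runs at -59.8° with length 23.8, so J = (12.0, -20.6). ∠DJW = 89.9° gives JW at -150° from the x-axis; with |JW| = 21.3, W = (-6.46, -31.3). JW ⟂ WP, so WP runs at 120°; with |WP| = 16.4, P = (-14.7, -17.1). ∠WPL = 144.8° gives PL at 84.9° from the x-axis; with |PL| = 15.1, L = (-13.3, -2.02). ∠PLC = 140.1° gives LC at 45.0° from the x-axis; with |LC| = 15.4, C = (-2.45, 8.87). LC ⟂ CG, so CG runs at -45.0°; with |CG| = 17.5, G = (9.93, -3.51). Then |DG| = |G − D| = 10.5.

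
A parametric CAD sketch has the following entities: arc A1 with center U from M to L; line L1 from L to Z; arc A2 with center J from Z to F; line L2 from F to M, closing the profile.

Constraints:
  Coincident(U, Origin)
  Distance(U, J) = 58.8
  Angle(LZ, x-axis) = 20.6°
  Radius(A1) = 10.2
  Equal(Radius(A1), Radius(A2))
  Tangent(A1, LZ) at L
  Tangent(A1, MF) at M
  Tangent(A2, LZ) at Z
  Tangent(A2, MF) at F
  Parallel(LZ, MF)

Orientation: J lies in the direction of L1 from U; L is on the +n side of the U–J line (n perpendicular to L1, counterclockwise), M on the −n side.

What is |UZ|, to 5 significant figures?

59.678

The slot axis is L1's direction at 20.6°, so u = (cos 20.6°, sin 20.6°) = (0.93606, 0.35184) and n = (−sin 20.6°, cos 20.6°) = (-0.35184, 0.93606). U is at the origin and J lies 58.8 along u from U, so J = 58.8·u = (55.040, 20.688). Tangency of A1 to both parallel lines with radius 10.2 puts L and M at U ± 10.2·n: L = (-3.5888, 9.5478), M = (3.5888, -9.5478). Equal radii place Z and F the same way about J: Z = J + 10.2·n = (51.452, 30.236), F = J − 10.2·n = (58.629, 11.140). Then |UZ| = |Z − U| = 59.678.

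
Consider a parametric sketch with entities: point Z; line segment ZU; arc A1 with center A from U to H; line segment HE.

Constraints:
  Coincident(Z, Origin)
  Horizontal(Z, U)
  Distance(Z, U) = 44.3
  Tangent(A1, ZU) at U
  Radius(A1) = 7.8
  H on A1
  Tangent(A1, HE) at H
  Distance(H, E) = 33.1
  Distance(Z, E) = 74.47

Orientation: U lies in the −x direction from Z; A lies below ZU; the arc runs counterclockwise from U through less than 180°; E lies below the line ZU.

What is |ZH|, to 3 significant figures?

51.4

Checks: Z.y = 0.00, U.y = 0.00 ✓; |AH| = 7.800 ✓; ∠(AH, HE) = 90.00° ✓; |HE| = 33.10 ✓; |ZE| = 74.47 ✓.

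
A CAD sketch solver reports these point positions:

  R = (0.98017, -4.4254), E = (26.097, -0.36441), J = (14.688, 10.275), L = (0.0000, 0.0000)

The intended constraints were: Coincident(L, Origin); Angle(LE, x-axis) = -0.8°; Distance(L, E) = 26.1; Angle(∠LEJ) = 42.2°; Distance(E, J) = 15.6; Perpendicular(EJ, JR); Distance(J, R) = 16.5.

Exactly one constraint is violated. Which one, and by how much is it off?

Distance(J, R) = 16.5 — off by 3.60.

L = (0.00, 0.00) ✓; LE at -0.8000° ✓; |LE| = 26.10 ✓; ∠LEJ = 42.20° ✓; |EJ| = 15.60 ✓; ∠(EJ, JR) = 90.00° ✓; |JR| = 20.10 ✗.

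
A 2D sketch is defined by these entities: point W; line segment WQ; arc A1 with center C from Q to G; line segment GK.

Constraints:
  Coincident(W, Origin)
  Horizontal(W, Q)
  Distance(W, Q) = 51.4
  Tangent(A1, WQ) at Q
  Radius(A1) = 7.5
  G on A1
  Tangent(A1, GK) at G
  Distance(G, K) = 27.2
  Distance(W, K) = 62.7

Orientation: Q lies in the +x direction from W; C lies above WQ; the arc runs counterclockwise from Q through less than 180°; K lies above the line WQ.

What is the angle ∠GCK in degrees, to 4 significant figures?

74.58°

W is at the origin; W and Q share the same y with |WQ| = 51.4 and Q on the +x side, so Q = (51.40, 0.000). Since A1 is tangent to WQ there, CQ ⟂ WQ, so C = Q + (0, 7.5) = (51.40, 7.500). Since CG ⟂ GK (tangency), |CK| = √(7.5² + 27.2²) = 28.22 regardless of where G sits on A1. So K lies on both circle(W, 62.7) and circle(C, 28.22); the above-WQ intersection is K = (51.53, 35.71). G is the foot of the tangent from K: G = (58.64, 9.459).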